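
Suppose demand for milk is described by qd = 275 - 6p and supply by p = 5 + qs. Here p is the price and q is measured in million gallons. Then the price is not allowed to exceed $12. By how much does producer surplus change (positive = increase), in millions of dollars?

Rearranging supply gives qs = p - 5. Without the control the market clears where 275 - 6p = p - 5, i.e. p* = 40 and q* = 35.
Because the ceiling (12) lies below the market-clearing price, it is binding.
At p = 12: qd = 275 - 6·12 = 203 and qs = 12 - 5 = 7.
Producer surplus without the control is ½ · (40 - 5) · 35 = 612.5.
With the ceiling, producers sell 7 units at 12, so PS = ½ · (12 - 5) · 7 = 24.5.
Change in producer surplus = 24.5 - 612.5 = -588.

-588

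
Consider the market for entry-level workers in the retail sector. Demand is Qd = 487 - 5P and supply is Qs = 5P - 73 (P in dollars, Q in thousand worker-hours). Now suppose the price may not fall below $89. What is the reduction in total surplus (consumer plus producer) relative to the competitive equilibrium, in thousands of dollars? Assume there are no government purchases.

Without the control the market clears where 487 - 5P = 5P - 73, i.e. P* = 56 and Q* = 207.
Since 89 > 56, the floor is binding.
At P = 89: Qd = 487 - 5·89 = 42 and Qs = 5·89 - 73 = 372.
Quantity traded falls to 42. At Q = 42 the demand price is (487 - 42)/5 = 89 and the supply price is (73 + 42)/5 = 23.
Deadweight loss = ½ · (89 - 23) · (207 - 42) = ½ · 66 · 165 = 5445.

5445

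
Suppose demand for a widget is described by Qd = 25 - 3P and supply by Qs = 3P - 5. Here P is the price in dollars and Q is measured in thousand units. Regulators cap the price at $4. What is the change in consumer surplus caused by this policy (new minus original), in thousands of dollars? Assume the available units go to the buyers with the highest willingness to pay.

Setting quantity demanded equal to quantity supplied, 25 - 3P = 3P - 5, gives P* = 5 and Q* = 10.
Since 4 < 5, the ceiling is binding.
At P = 4: Qd = 25 - 3·4 = 13 and Qs = 3·4 - 5 = 7.
Consumer surplus without the control is ½ · (25/3 - 5) · 10 = 50/3.
With the ceiling, 7 units are sold at 4 (assume they go to the highest-value buyers). The demand price at Q = 7 is 6, so CS = ½ · [(25/3 - 4) + (6 - 4)] · 7 = 133/6.
Change in consumer surplus = 133/6 - 50/3 = 5.5.

5.5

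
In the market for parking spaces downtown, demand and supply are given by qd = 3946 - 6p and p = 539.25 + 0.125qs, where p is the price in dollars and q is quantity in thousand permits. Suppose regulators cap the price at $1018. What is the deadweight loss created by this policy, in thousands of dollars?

Rearranging supply gives qs = 8p - 4314. Setting quantity demanded equal to quantity supplied, 3946 - 6p = 8p - 4314, gives p* = 590 and q* = 406.
The ceiling of 1018 is above the equilibrium price 590, so it is not binding; the market clears at p* = 590, q* = 406.
Since the control does not bind, no trades are prevented and deadweight loss is zero.

0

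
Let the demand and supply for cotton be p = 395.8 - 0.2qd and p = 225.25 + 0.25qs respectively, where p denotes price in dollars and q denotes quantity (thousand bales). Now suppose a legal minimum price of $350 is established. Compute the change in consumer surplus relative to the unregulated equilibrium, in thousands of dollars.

-9120

Rearranging demand gives qd = 1979 - 5p; rearranging supply gives qs = 4p - 901. Equilibrium: 1979 - 5p = 4p - 901, so 2880 = 9p and p* = 320, q* = 379.
Since 350 > 320, the floor is binding.
At p = 350: qd = 1979 - 5·350 = 229 and qs = 4·350 - 901 = 499.
Consumer surplus without the control is ½ · (395.8 - 320) · 379 = 14364.1.
With the floor, consumers buy 229 units at 350, so CS = ½ · (395.8 - 350) · 229 = 5244.1.
Change in consumer surplus = 5244.1 - 14364.1 = -9120.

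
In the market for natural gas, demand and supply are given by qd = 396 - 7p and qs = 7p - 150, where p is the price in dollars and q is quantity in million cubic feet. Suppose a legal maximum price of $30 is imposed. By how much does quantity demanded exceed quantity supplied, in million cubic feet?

126

In a free market, 396 - 7p = 7p - 150 gives the equilibrium p* = 39, q* = 123.
The ceiling of 30 is below the equilibrium price 39, so it binds.
At p = 30: qd = 396 - 7·30 = 186 and qs = 7·30 - 150 = 60.
Shortage = qd - qs = 186 - 60 = 126.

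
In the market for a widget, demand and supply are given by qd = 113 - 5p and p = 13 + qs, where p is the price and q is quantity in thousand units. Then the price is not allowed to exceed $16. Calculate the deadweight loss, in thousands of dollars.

Rearranging supply gives qs = p - 13. In a free market, 113 - 5p = p - 13 gives the equilibrium p* = 21, q* = 8.
The ceiling of 16 is below the equilibrium price 21, so it binds.
At p = 16: qd = 113 - 5·16 = 33 and qs = 16 - 13 = 3.
Quantity traded falls to 3. At q = 3 the demand price is (113 - 3)/5 = 22 and the supply price is 13 + 3 = 16.
Deadweight loss = ½ · (22 - 16) · (8 - 3) = ½ · 6 · 5 = 15.

15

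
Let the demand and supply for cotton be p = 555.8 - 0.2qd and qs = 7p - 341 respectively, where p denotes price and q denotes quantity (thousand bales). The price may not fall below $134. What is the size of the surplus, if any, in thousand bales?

0

Rearranging demand gives qd = 2779 - 5p. In a free market, 2779 - 5p = 7p - 341 gives the equilibrium p* = 260, q* = 1479.
Since 134 is below p* = 260, the floor does not bind and the free-market outcome prevails.
Since the control does not bind, there is no surplus.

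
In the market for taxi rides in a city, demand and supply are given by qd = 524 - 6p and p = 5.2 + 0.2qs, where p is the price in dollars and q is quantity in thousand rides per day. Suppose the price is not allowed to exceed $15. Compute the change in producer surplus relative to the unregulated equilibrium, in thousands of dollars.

-4777.5

Rearranging supply gives qs = 5p - 26. In a free market, 524 - 6p = 5p - 26 gives the equilibrium p* = 50, q* = 224.
Since 15 < 50, the ceiling is binding.
At p = 15: qd = 524 - 6·15 = 434 and qs = 5·15 - 26 = 49.
Producer surplus without the control is ½ · (50 - 5.2) · 224 = 5017.6.
With the ceiling, producers sell 49 units at 15, so PS = ½ · (15 - 5.2) · 49 = 240.1.
Change in producer surplus = 240.1 - 5017.6 = -4777.5.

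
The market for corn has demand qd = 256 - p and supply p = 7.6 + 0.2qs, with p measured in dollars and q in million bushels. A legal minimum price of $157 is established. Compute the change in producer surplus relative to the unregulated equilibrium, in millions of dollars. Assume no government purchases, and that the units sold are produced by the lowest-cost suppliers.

9525.6

Rearranging supply gives qs = 5p - 38. In a free market, 256 - p = 5p - 38 gives the equilibrium p* = 49, q* = 207.
Since 157 > 49, the floor is binding.
At p = 157: qd = 256 - 157 = 99 and qs = 5·157 - 38 = 747.
Producer surplus without the control is ½ · (49 - 7.6) · 207 = 4284.9.
With the floor, 99 units are sold at 157. The supply price at q = 99 is 27.4, so PS = ½ · [(157 - 7.6) + (157 - 27.4)] · 99 = 13810.5.
Change in producer surplus = 13810.5 - 4284.9 = 9525.6.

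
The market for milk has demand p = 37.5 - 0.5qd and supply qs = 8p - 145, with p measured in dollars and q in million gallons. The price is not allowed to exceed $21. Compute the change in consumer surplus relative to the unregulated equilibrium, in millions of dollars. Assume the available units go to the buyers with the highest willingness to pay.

Rearranging demand gives qd = 75 - 2p. Equilibrium: 75 - 2p = 8p - 145, so 220 = 10p and p* = 22, q* = 31.
Because the ceiling (21) lies below the market-clearing price, it is binding.
At p = 21: qd = 75 - 2·21 = 33 and qs = 8·21 - 145 = 23.
Consumer surplus without the control is ½ · (37.5 - 22) · 31 = 240.25.
With the ceiling, 23 units are sold at 21 (assume they go to the highest-value buyers). The demand price at q = 23 is 26, so CS = ½ · [(37.5 - 21) + (26 - 21)] · 23 = 247.25.
Change in consumer surplus = 247.25 - 240.25 = 7.

7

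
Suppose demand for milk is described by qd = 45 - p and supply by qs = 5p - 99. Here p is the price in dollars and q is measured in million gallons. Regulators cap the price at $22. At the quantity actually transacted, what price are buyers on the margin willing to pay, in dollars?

34

Equilibrium: 45 - p = 5p - 99, so 144 = 6p and p* = 24, q* = 21.
Since 22 < 24, the ceiling is binding.
At p = 22: qd = 45 - 22 = 23 and qs = 5·22 - 99 = 11.
Only 11 units reach the market. On the demand curve, the marginal buyer's willingness to pay at q = 11 is (45 - 11) = 34.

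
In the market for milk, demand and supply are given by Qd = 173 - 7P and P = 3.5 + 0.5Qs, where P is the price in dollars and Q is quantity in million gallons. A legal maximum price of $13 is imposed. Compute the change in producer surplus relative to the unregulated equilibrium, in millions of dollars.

Rearranging supply gives Qs = 2P - 7. Equilibrium: 173 - 7P = 2P - 7, so 180 = 9P and P* = 20, Q* = 33.
Since 13 < 20, the ceiling is binding.
At P = 13: Qd = 173 - 7·13 = 82 and Qs = 2·13 - 7 = 19.
Producer surplus without the control is ½ · (20 - 3.5) · 33 = 272.25.
With the ceiling, producers sell 19 units at 13, so PS = ½ · (13 - 3.5) · 19 = 90.25.
Change in producer surplus = 90.25 - 272.25 = -182.

-182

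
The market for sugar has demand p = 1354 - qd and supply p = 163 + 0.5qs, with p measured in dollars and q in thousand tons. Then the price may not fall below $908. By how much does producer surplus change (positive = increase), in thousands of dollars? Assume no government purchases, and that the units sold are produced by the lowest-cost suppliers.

Rearranging demand gives qd = 1354 - p; rearranging supply gives qs = 2p - 326. Equilibrium: 1354 - p = 2p - 326, so 1680 = 3p and p* = 560, q* = 794.
The floor of 908 is above the equilibrium price 560, so it binds.
At p = 908: qd = 1354 - 908 = 446 and qs = 2·908 - 326 = 1490.
Producer surplus without the control is ½ · (560 - 163) · 794 = 157609.
With the floor, 446 units are sold at 908. The supply price at q = 446 is 386, so PS = ½ · [(908 - 163) + (908 - 386)] · 446 = 282541.
Change in producer surplus = 282541 - 157609 = 124932.

124932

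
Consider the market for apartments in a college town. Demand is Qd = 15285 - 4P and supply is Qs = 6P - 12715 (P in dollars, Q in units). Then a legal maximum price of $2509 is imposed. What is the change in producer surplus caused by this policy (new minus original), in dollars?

-934692

Without the control the market clears where 15285 - 4P = 6P - 12715, i.e. P* = 2800 and Q* = 4085.
Since 2509 < 2800, the ceiling is binding.
At P = 2509: Qd = 15285 - 4·2509 = 5249 and Qs = 6·2509 - 12715 = 2339.
Producer surplus without the control is ½ · (2800 - 12715/6) · 4085 = 16687225/12.
With the ceiling, producers sell 2339 units at 2509, so PS = ½ · (2509 - 12715/6) · 2339 = 5470921/12.
Change in producer surplus = 5470921/12 - 16687225/12 = -934692.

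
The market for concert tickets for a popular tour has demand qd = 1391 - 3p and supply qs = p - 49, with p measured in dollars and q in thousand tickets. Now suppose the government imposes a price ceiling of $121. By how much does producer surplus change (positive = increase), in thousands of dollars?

Setting quantity demanded equal to quantity supplied, 1391 - 3p = p - 49, gives p* = 360 and q* = 311.
Since 121 < 360, the ceiling is binding.
At p = 121: qd = 1391 - 3·121 = 1028 and qs = 121 - 49 = 72.
Producer surplus without the control is ½ · (360 - 49) · 311 = 48360.5.
With the ceiling, producers sell 72 units at 121, so PS = ½ · (121 - 49) · 72 = 2592.
Change in producer surplus = 2592 - 48360.5 = -45768.5.

-45768.5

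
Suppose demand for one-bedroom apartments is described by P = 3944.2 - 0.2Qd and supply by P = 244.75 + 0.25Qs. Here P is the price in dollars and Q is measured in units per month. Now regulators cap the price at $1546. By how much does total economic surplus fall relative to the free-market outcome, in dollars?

2046657.6

Rearranging demand gives Qd = 19721 - 5P; rearranging supply gives Qs = 4P - 979. In a free market, 19721 - 5P = 4P - 979 gives the equilibrium P* = 2300, Q* = 8221.
Since 1546 < 2300, the ceiling is binding.
At P = 1546: Qd = 19721 - 5·1546 = 11991 and Qs = 4·1546 - 979 = 5205.
Quantity traded falls to 5205. At Q = 5205 the demand price is (19721 - 5205)/5 = 2903.2 and the supply price is (979 + 5205)/4 = 1546.
Deadweight loss = ½ · (2903.2 - 1546) · (8221 - 5205) = ½ · 1357.2 · 3016 = 2046657.6.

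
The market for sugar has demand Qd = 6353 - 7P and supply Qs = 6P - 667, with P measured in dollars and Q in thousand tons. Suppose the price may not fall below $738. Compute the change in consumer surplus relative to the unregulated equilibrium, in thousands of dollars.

Without the control the market clears where 6353 - 7P = 6P - 667, i.e. P* = 540 and Q* = 2573.
Since 738 > 540, the floor is binding.
At P = 738: Qd = 6353 - 7·738 = 1187 and Qs = 6·738 - 667 = 3761.
Consumer surplus without the control is ½ · (6353/7 - 540) · 2573 = 6620329/14.
With the floor, consumers buy 1187 units at 738, so CS = ½ · (6353/7 - 738) · 1187 = 1408969/14.
Change in consumer surplus = 1408969/14 - 6620329/14 = -372240.

-372240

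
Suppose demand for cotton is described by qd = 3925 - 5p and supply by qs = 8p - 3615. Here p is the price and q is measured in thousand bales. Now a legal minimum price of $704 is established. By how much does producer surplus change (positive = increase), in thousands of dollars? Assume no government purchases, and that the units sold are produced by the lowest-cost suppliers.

26195

Equilibrium: 3925 - 5p = 8p - 3615, so 7540 = 13p and p* = 580, q* = 1025.
The floor of 704 is above the equilibrium price 580, so it binds.
At p = 704: qd = 3925 - 5·704 = 405 and qs = 8·704 - 3615 = 2017.
Producer surplus without the control is ½ · (580 - 451.875) · 1025 = 65664.0625.
With the floor, 405 units are sold at 704. The supply price at q = 405 is 502.5, so PS = ½ · [(704 - 451.875) + (704 - 502.5)] · 405 = 91859.0625.
Change in producer surplus = 91859.0625 - 65664.0625 = 26195.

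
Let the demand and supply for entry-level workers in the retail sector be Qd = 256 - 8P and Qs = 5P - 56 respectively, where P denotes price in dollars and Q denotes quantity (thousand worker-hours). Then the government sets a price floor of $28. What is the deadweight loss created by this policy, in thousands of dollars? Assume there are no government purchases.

166.4

Without the control the market clears where 256 - 8P = 5P - 56, i.e. P* = 24 and Q* = 64.
Since 28 > 24, the floor is binding.
At P = 28: Qd = 256 - 8·28 = 32 and Qs = 5·28 - 56 = 84.
Quantity traded falls to 32. At Q = 32 the demand price is (256 - 32)/8 = 28 and the supply price is (56 + 32)/5 = 17.6.
Deadweight loss = ½ · (28 - 17.6) · (64 - 32) = ½ · 10.4 · 32 = 166.4.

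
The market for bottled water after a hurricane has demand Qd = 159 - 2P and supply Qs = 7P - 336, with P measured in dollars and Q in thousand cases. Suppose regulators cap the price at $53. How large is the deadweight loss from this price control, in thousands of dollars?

63

Equilibrium: 159 - 2P = 7P - 336, so 495 = 9P and P* = 55, Q* = 49.
The ceiling of 53 is below the equilibrium price 55, so it binds.
At P = 53: Qd = 159 - 2·53 = 53 and Qs = 7·53 - 336 = 35.
Quantity traded falls to 35. At Q = 35 the demand price is (159 - 35)/2 = 62 and the supply price is (336 + 35)/7 = 53.
Deadweight loss = ½ · (62 - 53) · (49 - 35) = ½ · 9 · 14 = 63.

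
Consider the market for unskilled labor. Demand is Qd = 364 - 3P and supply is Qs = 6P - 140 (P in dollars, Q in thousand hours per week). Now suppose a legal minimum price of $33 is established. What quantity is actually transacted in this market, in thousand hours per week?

Without the control the market clears where 364 - 3P = 6P - 140, i.e. P* = 56 and Q* = 196.
The floor of 33 is below the equilibrium price 56, so it is not binding; the market clears at P* = 56, Q* = 196.

196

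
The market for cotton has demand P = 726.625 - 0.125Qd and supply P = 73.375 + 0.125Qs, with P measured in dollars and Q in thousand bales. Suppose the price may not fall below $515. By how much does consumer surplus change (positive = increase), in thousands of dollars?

Rearranging demand gives Qd = 5813 - 8P; rearranging supply gives Qs = 8P - 587. Without the control the market clears where 5813 - 8P = 8P - 587, i.e. P* = 400 and Q* = 2613.
Since 515 > 400, the floor is binding.
At P = 515: Qd = 5813 - 8·515 = 1693 and Qs = 8·515 - 587 = 3533.
Consumer surplus without the control is ½ · (726.625 - 400) · 2613 = 426735.5625.
With the floor, consumers buy 1693 units at 515, so CS = ½ · (726.625 - 515) · 1693 = 179140.5625.
Change in consumer surplus = 179140.5625 - 426735.5625 = -247595.

-247595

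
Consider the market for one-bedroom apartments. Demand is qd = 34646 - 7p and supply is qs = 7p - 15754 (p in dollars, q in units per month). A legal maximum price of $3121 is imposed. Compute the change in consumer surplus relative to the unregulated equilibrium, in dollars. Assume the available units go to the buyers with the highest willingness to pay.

Setting quantity demanded equal to quantity supplied, 34646 - 7p = 7p - 15754, gives p* = 3600 and q* = 9446.
Since 3121 < 3600, the ceiling is binding.
At p = 3121: qd = 34646 - 7·3121 = 12799 and qs = 7·3121 - 15754 = 6093.
Consumer surplus without the control is ½ · (34646/7 - 3600) · 9446 = 44613458/7.
With the ceiling, 6093 units are sold at 3121 (assume they go to the highest-value buyers). The demand price at q = 6093 is 4079, so CS = ½ · [(34646/7 - 3121) + (4079 - 3121)] · 6093 = 118843965/14.
Change in consumer surplus = 118843965/14 - 44613458/7 = 2115503.5.

2115503.5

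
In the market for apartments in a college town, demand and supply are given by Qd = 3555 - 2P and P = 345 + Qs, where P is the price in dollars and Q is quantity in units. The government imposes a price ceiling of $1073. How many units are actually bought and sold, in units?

Rearranging supply gives Qs = P - 345. Setting quantity demanded equal to quantity supplied, 3555 - 2P = P - 345, gives P* = 1300 and Q* = 955.
Since 1073 < 1300, the ceiling is binding.
At P = 1073: Qd = 3555 - 2·1073 = 1409 and Qs = 1073 - 345 = 728.
The quantity actually transacted is the short side, supply: 728.

728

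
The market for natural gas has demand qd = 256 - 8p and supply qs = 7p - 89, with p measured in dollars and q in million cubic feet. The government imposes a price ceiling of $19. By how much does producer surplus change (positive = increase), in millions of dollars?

-232

Equilibrium: 256 - 8p = 7p - 89, so 345 = 15p and p* = 23, q* = 72.
The ceiling of 19 is below the equilibrium price 23, so it binds.
At p = 19: qd = 256 - 8·19 = 104 and qs = 7·19 - 89 = 44.
Producer surplus without the control is ½ · (23 - 89/7) · 72 = 2592/7.
With the ceiling, producers sell 44 units at 19, so PS = ½ · (19 - 89/7) · 44 = 968/7.
Change in producer surplus = 968/7 - 2592/7 = -232.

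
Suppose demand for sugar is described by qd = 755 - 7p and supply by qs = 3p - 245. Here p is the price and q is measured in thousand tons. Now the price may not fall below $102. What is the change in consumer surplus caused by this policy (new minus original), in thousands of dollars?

Without the control the market clears where 755 - 7p = 3p - 245, i.e. p* = 100 and q* = 55.
The floor of 102 is above the equilibrium price 100, so it binds.
At p = 102: qd = 755 - 7·102 = 41 and qs = 3·102 - 245 = 61.
Consumer surplus without the control is ½ · (755/7 - 100) · 55 = 3025/14.
With the floor, consumers buy 41 units at 102, so CS = ½ · (755/7 - 102) · 41 = 1681/14.
Change in consumer surplus = 1681/14 - 3025/14 = -96.

-96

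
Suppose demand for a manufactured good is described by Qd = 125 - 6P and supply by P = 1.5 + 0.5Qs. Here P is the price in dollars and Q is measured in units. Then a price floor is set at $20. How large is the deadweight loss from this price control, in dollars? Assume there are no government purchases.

Rearranging supply gives Qs = 2P - 3. Setting quantity demanded equal to quantity supplied, 125 - 6P = 2P - 3, gives P* = 16 and Q* = 29.
Since 20 > 16, the floor is binding.
At P = 20: Qd = 125 - 6·20 = 5 and Qs = 2·20 - 3 = 37.
Quantity traded falls to 5. At Q = 5 the demand price is (125 - 5)/6 = 20 and the supply price is (3 + 5)/2 = 4.
Deadweight loss = ½ · (20 - 4) · (29 - 5) = ½ · 16 · 24 = 192.

192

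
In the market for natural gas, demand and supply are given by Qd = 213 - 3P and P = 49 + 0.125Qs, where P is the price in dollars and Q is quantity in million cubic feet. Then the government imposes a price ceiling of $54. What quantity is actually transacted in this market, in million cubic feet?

40

Rearranging supply gives Qs = 8P - 392. Setting quantity demanded equal to quantity supplied, 213 - 3P = 8P - 392, gives P* = 55 and Q* = 48.
Since 54 < 55, the ceiling is binding.
At P = 54: Qd = 213 - 3·54 = 51 and Qs = 8·54 - 392 = 40.
The quantity actually transacted is the short side, supply: 40.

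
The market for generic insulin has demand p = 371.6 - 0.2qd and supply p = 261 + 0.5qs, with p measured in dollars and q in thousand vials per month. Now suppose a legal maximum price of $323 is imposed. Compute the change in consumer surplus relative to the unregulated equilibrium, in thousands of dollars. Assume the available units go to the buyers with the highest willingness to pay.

1992.4

Rearranging demand gives qd = 1858 - 5p; rearranging supply gives qs = 2p - 522. In a free market, 1858 - 5p = 2p - 522 gives the equilibrium p* = 340, q* = 158.
The ceiling of 323 is below the equilibrium price 340, so it binds.
At p = 323: qd = 1858 - 5·323 = 243 and qs = 2·323 - 522 = 124.
Consumer surplus without the control is ½ · (371.6 - 340) · 158 = 2496.4.
With the ceiling, 124 units are sold at 323 (assume they go to the highest-value buyers). The demand price at q = 124 is 346.8, so CS = ½ · [(371.6 - 323) + (346.8 - 323)] · 124 = 4488.8.
Change in consumer surplus = 4488.8 - 2496.4 = 1992.4.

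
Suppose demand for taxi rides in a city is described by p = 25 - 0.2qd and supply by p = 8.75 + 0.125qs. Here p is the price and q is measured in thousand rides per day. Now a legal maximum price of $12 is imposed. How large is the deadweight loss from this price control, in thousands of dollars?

93.6

Rearranging demand gives qd = 125 - 5p; rearranging supply gives qs = 8p - 70. Equilibrium: 125 - 5p = 8p - 70, so 195 = 13p and p* = 15, q* = 50.
Because the ceiling (12) lies below the market-clearing price, it is binding.
At p = 12: qd = 125 - 5·12 = 65 and qs = 8·12 - 70 = 26.
Quantity traded falls to 26. At q = 26 the demand price is (125 - 26)/5 = 19.8 and the supply price is (70 + 26)/8 = 12.
Deadweight loss = ½ · (19.8 - 12) · (50 - 26) = ½ · 7.8 · 24 = 93.6.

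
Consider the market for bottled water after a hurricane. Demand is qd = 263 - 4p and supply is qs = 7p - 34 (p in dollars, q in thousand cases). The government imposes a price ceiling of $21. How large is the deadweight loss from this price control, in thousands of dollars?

346.5

In a free market, 263 - 4p = 7p - 34 gives the equilibrium p* = 27, q* = 155.
The ceiling of 21 is below the equilibrium price 27, so it binds.
At p = 21: qd = 263 - 4·21 = 179 and qs = 7·21 - 34 = 113.
Quantity traded falls to 113. At q = 113 the demand price is (263 - 113)/4 = 37.5 and the supply price is (34 + 113)/7 = 21.
Deadweight loss = ½ · (37.5 - 21) · (155 - 113) = ½ · 16.5 · 42 = 346.5.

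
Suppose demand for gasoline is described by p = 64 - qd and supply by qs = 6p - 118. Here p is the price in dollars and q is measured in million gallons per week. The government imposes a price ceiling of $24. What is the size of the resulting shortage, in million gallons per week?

14

Rearranging demand gives qd = 64 - p. Equilibrium: 64 - p = 6p - 118, so 182 = 7p and p* = 26, q* = 38.
The ceiling of 24 is below the equilibrium price 26, so it binds.
At p = 24: qd = 64 - 24 = 40 and qs = 6·24 - 118 = 26.
Shortage = qd - qs = 40 - 26 = 14.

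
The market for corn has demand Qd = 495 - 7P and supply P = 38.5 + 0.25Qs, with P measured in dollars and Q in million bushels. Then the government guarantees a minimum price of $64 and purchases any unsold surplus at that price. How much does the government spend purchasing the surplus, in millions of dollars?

Rearranging supply gives Qs = 4P - 154. Equilibrium: 495 - 7P = 4P - 154, so 649 = 11P and P* = 59, Q* = 82.
Because the floor (64) lies above the market-clearing price, it is binding.
At P = 64: Qd = 495 - 7·64 = 47 and Qs = 4·64 - 154 = 102.
Surplus = Qs - Qd = 55.
Government expenditure = surplus × support price = 55 × 64 = 3520.

3520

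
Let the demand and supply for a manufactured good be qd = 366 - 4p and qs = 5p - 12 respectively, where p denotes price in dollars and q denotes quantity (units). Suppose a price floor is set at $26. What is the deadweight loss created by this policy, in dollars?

0

Equilibrium: 366 - 4p = 5p - 12, so 378 = 9p and p* = 42, q* = 198.
Since 26 is below p* = 42, the floor does not bind and the free-market outcome prevails.
Since the control does not bind, no trades are prevented and deadweight loss is zero.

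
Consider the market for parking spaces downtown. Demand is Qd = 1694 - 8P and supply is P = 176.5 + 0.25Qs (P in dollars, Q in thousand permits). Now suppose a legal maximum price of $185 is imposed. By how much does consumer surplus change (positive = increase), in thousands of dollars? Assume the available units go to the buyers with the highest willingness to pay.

285

Rearranging supply gives Qs = 4P - 706. Without the control the market clears where 1694 - 8P = 4P - 706, i.e. P* = 200 and Q* = 94.
Because the ceiling (185) lies below the market-clearing price, it is binding.
At P = 185: Qd = 1694 - 8·185 = 214 and Qs = 4·185 - 706 = 34.
Consumer surplus without the control is ½ · (211.75 - 200) · 94 = 552.25.
With the ceiling, 34 units are sold at 185 (assume they go to the highest-value buyers). The demand price at Q = 34 is 207.5, so CS = ½ · [(211.75 - 185) + (207.5 - 185)] · 34 = 837.25.
Change in consumer surplus = 837.25 - 552.25 = 285.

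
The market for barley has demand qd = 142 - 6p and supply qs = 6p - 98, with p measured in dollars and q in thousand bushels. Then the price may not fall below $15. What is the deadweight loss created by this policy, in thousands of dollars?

Equilibrium: 142 - 6p = 6p - 98, so 240 = 12p and p* = 20, q* = 22.
The floor of 15 is below the equilibrium price 20, so it is not binding; the market clears at p* = 20, q* = 22.
Since the control does not bind, no trades are prevented and deadweight loss is zero.

0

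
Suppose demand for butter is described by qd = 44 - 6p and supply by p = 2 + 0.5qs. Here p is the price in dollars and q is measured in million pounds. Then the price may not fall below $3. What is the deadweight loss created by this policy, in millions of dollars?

Rearranging supply gives qs = 2p - 4. Setting quantity demanded equal to quantity supplied, 44 - 6p = 2p - 4, gives p* = 6 and q* = 8.
The floor of 3 is below the equilibrium price 6, so it is not binding; the market clears at p* = 6, q* = 8.
Since the control does not bind, no trades are prevented and deadweight loss is zero.

0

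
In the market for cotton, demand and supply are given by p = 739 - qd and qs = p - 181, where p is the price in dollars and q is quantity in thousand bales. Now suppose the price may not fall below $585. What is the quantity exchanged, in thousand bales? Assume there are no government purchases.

154

Rearranging demand gives qd = 739 - p. Setting quantity demanded equal to quantity supplied, 739 - p = p - 181, gives p* = 460 and q* = 279.
Since 585 > 460, the floor is binding.
At p = 585: qd = 739 - 585 = 154 and qs = 585 - 181 = 404.
The quantity actually transacted is the short side, demand: 154.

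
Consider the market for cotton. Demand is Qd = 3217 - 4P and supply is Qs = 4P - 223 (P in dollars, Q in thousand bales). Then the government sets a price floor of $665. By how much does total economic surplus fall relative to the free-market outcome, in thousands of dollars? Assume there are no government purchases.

220900

Setting quantity demanded equal to quantity supplied, 3217 - 4P = 4P - 223, gives P* = 430 and Q* = 1497.
The floor of 665 is above the equilibrium price 430, so it binds.
At P = 665: Qd = 3217 - 4·665 = 557 and Qs = 4·665 - 223 = 2437.
Quantity traded falls to 557. At Q = 557 the demand price is (3217 - 557)/4 = 665 and the supply price is (223 + 557)/4 = 195.
Deadweight loss = ½ · (665 - 195) · (1497 - 557) = ½ · 470 · 940 = 220900.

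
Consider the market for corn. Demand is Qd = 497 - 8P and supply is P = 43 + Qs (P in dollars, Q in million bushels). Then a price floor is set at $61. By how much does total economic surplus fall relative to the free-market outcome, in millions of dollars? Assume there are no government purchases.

Rearranging supply gives Qs = P - 43. In a free market, 497 - 8P = P - 43 gives the equilibrium P* = 60, Q* = 17.
Since 61 > 60, the floor is binding.
At P = 61: Qd = 497 - 8·61 = 9 and Qs = 61 - 43 = 18.
Quantity traded falls to 9. At Q = 9 the demand price is (497 - 9)/8 = 61 and the supply price is 43 + 9 = 52.
Deadweight loss = ½ · (61 - 52) · (17 - 9) = ½ · 9 · 8 = 36.

36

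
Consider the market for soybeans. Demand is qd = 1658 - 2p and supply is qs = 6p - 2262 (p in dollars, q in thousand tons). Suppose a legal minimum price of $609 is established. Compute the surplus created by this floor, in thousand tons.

952

Setting quantity demanded equal to quantity supplied, 1658 - 2p = 6p - 2262, gives p* = 490 and q* = 678.
Because the floor (609) lies above the market-clearing price, it is binding.
At p = 609: qd = 1658 - 2·609 = 440 and qs = 6·609 - 2262 = 1392.
Surplus = qs - qd = 1392 - 440 = 952.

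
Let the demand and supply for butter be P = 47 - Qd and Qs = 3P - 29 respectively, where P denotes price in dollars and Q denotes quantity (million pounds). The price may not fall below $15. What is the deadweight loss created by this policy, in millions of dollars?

Rearranging demand gives Qd = 47 - P. Without the control the market clears where 47 - P = 3P - 29, i.e. P* = 19 and Q* = 28.
Since 15 is below P* = 19, the floor does not bind and the free-market outcome prevails.
Since the control does not bind, no trades are prevented and deadweight loss is zero.

0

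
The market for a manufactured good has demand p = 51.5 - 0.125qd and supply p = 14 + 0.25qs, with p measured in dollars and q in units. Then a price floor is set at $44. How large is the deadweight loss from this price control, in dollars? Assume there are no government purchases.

Rearranging demand gives qd = 412 - 8p; rearranging supply gives qs = 4p - 56. Without the control the market clears where 412 - 8p = 4p - 56, i.e. p* = 39 and q* = 100.
Since 44 > 39, the floor is binding.
At p = 44: qd = 412 - 8·44 = 60 and qs = 4·44 - 56 = 120.
Quantity traded falls to 60. At q = 60 the demand price is (412 - 60)/8 = 44 and the supply price is (56 + 60)/4 = 29.
Deadweight loss = ½ · (44 - 29) · (100 - 60) = ½ · 15 · 40 = 300.

300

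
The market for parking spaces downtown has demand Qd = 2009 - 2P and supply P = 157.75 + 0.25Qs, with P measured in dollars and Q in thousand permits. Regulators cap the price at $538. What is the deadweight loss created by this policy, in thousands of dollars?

Rearranging supply gives Qs = 4P - 631. Without the control the market clears where 2009 - 2P = 4P - 631, i.e. P* = 440 and Q* = 1129.
Since 538 is above P* = 440, the ceiling does not bind and the free-market outcome prevails.
Since the control does not bind, no trades are prevented and deadweight loss is zero.

0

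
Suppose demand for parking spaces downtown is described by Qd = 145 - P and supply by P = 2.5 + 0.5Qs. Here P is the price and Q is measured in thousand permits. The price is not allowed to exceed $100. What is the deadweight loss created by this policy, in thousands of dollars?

Rearranging supply gives Qs = 2P - 5. In a free market, 145 - P = 2P - 5 gives the equilibrium P* = 50, Q* = 95.
The ceiling of 100 is above the equilibrium price 50, so it is not binding; the market clears at P* = 50, Q* = 95.
Since the control does not bind, no trades are prevented and deadweight loss is zero.

0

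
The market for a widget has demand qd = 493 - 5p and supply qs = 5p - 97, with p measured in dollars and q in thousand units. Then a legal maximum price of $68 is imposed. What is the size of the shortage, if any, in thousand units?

0

Equilibrium: 493 - 5p = 5p - 97, so 590 = 10p and p* = 59, q* = 198.
Since 68 is above p* = 59, the ceiling does not bind and the free-market outcome prevails.
Since the control does not bind, there is no shortage.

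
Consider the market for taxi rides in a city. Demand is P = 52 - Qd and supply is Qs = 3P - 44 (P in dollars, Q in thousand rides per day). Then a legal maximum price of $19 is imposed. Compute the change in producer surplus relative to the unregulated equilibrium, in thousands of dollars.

-102.5

Rearranging demand gives Qd = 52 - P. Equilibrium: 52 - P = 3P - 44, so 96 = 4P and P* = 24, Q* = 28.
Because the ceiling (19) lies below the market-clearing price, it is binding.
At P = 19: Qd = 52 - 19 = 33 and Qs = 3·19 - 44 = 13.
Producer surplus without the control is ½ · (24 - 44/3) · 28 = 392/3.
With the ceiling, producers sell 13 units at 19, so PS = ½ · (19 - 44/3) · 13 = 169/6.
Change in producer surplus = 169/6 - 392/3 = -102.5.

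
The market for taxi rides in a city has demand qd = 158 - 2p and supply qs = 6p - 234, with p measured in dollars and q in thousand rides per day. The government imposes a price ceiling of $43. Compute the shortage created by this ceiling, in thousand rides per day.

Equilibrium: 158 - 2p = 6p - 234, so 392 = 8p and p* = 49, q* = 60.
The ceiling of 43 is below the equilibrium price 49, so it binds.
At p = 43: qd = 158 - 2·43 = 72 and qs = 6·43 - 234 = 24.
Shortage = qd - qs = 72 - 24 = 48.

48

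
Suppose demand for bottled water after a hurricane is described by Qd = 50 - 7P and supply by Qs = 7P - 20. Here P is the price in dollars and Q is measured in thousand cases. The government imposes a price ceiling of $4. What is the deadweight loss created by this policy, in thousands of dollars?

In a free market, 50 - 7P = 7P - 20 gives the equilibrium P* = 5, Q* = 15.
The ceiling of 4 is below the equilibrium price 5, so it binds.
At P = 4: Qd = 50 - 7·4 = 22 and Qs = 7·4 - 20 = 8.
Quantity traded falls to 8. At Q = 8 the demand price is (50 - 8)/7 = 6 and the supply price is (20 + 8)/7 = 4.
Deadweight loss = ½ · (6 - 4) · (15 - 8) = ½ · 2 · 7 = 7.

7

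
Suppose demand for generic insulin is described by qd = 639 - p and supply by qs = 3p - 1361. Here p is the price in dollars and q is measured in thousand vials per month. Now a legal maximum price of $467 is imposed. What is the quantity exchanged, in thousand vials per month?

40

Without the control the market clears where 639 - p = 3p - 1361, i.e. p* = 500 and q* = 139.
Because the ceiling (467) lies below the market-clearing price, it is binding.
At p = 467: qd = 639 - 467 = 172 and qs = 3·467 - 1361 = 40.
The quantity actually transacted is the short side, supply: 40.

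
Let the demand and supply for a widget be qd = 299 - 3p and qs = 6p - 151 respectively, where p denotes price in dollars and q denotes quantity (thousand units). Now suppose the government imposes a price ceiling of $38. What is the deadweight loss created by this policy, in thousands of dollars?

1296

Without the control the market clears where 299 - 3p = 6p - 151, i.e. p* = 50 and q* = 149.
The ceiling of 38 is below the equilibrium price 50, so it binds.
At p = 38: qd = 299 - 3·38 = 185 and qs = 6·38 - 151 = 77.
Quantity traded falls to 77. At q = 77 the demand price is (299 - 77)/3 = 74 and the supply price is (151 + 77)/6 = 38.
Deadweight loss = ½ · (74 - 38) · (149 - 77) = ½ · 36 · 72 = 1296.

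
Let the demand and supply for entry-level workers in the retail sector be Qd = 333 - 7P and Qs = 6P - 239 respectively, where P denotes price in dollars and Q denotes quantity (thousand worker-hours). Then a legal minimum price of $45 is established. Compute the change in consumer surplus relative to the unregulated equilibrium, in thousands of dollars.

-21.5

Equilibrium: 333 - 7P = 6P - 239, so 572 = 13P and P* = 44, Q* = 25.
Because the floor (45) lies above the market-clearing price, it is binding.
At P = 45: Qd = 333 - 7·45 = 18 and Qs = 6·45 - 239 = 31.
Consumer surplus without the control is ½ · (333/7 - 44) · 25 = 625/14.
With the floor, consumers buy 18 units at 45, so CS = ½ · (333/7 - 45) · 18 = 162/7.
Change in consumer surplus = 162/7 - 625/14 = -21.5.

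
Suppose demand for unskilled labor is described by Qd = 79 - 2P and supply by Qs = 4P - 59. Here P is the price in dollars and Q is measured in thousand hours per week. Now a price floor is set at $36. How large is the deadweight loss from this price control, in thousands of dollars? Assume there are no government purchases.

Equilibrium: 79 - 2P = 4P - 59, so 138 = 6P and P* = 23, Q* = 33.
Because the floor (36) lies above the market-clearing price, it is binding.
At P = 36: Qd = 79 - 2·36 = 7 and Qs = 4·36 - 59 = 85.
Quantity traded falls to 7. At Q = 7 the demand price is (79 - 7)/2 = 36 and the supply price is (59 + 7)/4 = 16.5.
Deadweight loss = ½ · (36 - 16.5) · (33 - 7) = ½ · 19.5 · 26 = 253.5.

253.5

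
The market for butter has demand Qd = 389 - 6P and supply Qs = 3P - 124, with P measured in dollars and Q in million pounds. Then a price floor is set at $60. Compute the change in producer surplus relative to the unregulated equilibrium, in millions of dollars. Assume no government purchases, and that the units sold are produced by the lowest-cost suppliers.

33

Without the control the market clears where 389 - 6P = 3P - 124, i.e. P* = 57 and Q* = 47.
Because the floor (60) lies above the market-clearing price, it is binding.
At P = 60: Qd = 389 - 6·60 = 29 and Qs = 3·60 - 124 = 56.
Producer surplus without the control is ½ · (57 - 124/3) · 47 = 2209/6.
With the floor, 29 units are sold at 60. The supply price at Q = 29 is 51, so PS = ½ · [(60 - 124/3) + (60 - 51)] · 29 = 2407/6.
Change in producer surplus = 2407/6 - 2209/6 = 33.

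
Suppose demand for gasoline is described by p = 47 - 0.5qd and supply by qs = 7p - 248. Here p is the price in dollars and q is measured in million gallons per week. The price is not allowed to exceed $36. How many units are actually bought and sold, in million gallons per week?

4

Rearranging demand gives qd = 94 - 2p. Equilibrium: 94 - 2p = 7p - 248, so 342 = 9p and p* = 38, q* = 18.
Since 36 < 38, the ceiling is binding.
At p = 36: qd = 94 - 2·36 = 22 and qs = 7·36 - 248 = 4.
The quantity actually transacted is the short side, supply: 4.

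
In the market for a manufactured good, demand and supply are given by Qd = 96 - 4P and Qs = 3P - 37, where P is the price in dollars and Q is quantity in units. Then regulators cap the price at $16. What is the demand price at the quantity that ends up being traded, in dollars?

Setting quantity demanded equal to quantity supplied, 96 - 4P = 3P - 37, gives P* = 19 and Q* = 20.
The ceiling of 16 is below the equilibrium price 19, so it binds.
At P = 16: Qd = 96 - 4·16 = 32 and Qs = 3·16 - 37 = 11.
Only 11 units reach the market. On the demand curve, the marginal buyer's willingness to pay at Q = 11 is (96 - 11)/4 = 21.25.

21.25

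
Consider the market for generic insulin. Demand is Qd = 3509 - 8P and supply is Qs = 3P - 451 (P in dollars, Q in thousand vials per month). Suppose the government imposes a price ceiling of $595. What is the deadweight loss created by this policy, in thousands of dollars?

Without the control the market clears where 3509 - 8P = 3P - 451, i.e. P* = 360 and Q* = 629.
The ceiling of 595 is above the equilibrium price 360, so it is not binding; the market clears at P* = 360, Q* = 629.
Since the control does not bind, no trades are prevented and deadweight loss is zero.

0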